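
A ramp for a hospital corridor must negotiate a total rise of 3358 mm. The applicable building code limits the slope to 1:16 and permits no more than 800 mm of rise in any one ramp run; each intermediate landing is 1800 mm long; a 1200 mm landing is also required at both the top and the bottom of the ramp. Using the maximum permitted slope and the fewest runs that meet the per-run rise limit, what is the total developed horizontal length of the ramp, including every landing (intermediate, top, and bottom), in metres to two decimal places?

At most 800 each: 3358/800 = 4.20, giving 5 ramp runs. That means 4 intermediate landings.
Ramp run (horizontal) at 1:16: 3358 × 16 = 53728 mm.
4 intermediate landings contribute 4 × 1800 = 7200 mm.
Top and bottom landings: 2 × 1200 = 2400 mm.
Total = 53728 + 7200 + 2400 = 63328 mm.
= 63.33 m.

63.33 m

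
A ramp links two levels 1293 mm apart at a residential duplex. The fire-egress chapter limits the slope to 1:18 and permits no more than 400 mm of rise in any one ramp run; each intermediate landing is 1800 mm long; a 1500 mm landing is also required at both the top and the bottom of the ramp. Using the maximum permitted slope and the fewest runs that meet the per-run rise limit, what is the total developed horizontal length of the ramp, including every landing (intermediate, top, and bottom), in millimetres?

31674 mm

1293 / 400 = 3.232 → round up to 4 ramp runs. That means 3 intermediate landings.
Ramp run (horizontal) at 1:18: 1293 × 18 = 23274 mm.
Intermediate landings: 3 × 1800 = 5400 mm.
Top and bottom landings: 2 × 1500 = 3000 mm.
Total = 23274 + 5400 + 3000 = 31674 mm.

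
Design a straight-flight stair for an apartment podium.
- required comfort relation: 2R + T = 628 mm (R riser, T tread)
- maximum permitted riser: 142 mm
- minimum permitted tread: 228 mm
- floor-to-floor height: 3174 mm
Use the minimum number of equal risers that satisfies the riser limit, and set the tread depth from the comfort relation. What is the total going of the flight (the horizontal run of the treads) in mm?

3174 / 142 = 22.35, so 23 risers are needed.
R = 3174 ÷ 23 = 138 mm.
T = 628 − 2·138 = 352 mm, which satisfies the 228 mm minimum.
Going = (23 − 1) × 352 = 7744 mm.

7744 mm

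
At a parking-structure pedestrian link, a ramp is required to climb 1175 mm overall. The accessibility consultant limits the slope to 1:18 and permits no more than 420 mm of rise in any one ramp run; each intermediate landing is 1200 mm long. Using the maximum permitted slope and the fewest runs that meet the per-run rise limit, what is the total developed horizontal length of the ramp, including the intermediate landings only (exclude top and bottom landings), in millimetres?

23550 mm

1175 / 420 = 2.798 → round up to 3 ramp runs. That means 2 intermediate landings.
Horizontal run for 1175 mm of rise at 1:18 is 1175 × 18 = 21150 mm.
Intermediate landings: 2 × 1200 = 2400 mm.
Developed length = 21150 + 2400 = 23550 mm.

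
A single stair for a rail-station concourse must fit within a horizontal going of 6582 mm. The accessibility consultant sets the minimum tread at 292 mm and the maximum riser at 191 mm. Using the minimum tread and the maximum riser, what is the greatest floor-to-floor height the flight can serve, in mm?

Treads that fit: ⌊6582 / 292⌋ = 22.
Risers = treads + 1 = 23.
Maximum height = 23 × 191 = 4393 mm.

4393 mm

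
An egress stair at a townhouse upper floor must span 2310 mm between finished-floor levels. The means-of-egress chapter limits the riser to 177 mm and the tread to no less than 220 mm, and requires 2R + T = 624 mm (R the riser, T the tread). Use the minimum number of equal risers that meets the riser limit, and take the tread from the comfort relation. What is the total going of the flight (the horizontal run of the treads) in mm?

At most 177 each: 2310/177 = 13.05, giving 14 risers.
R = 2310 ÷ 14 = 165 mm.
Tread T = 624 − 2 × 165 = 294 mm (≥ 220 mm).
Going = (14 − 1) × 294 = 3822 mm.

3822 mm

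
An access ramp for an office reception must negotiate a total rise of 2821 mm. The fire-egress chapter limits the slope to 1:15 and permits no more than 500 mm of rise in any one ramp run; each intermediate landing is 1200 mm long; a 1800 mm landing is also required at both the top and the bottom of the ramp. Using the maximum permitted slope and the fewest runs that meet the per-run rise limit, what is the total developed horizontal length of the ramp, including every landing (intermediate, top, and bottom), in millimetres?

2821 / 500 = 5.642 → round up to 6 ramp runs. That means 5 intermediate landings.
Horizontal run for 2821 mm of rise at 1:15 is 2821 × 15 = 42315 mm.
5 intermediate landings contribute 5 × 1200 = 6000 mm.
Top and bottom landings: 2 × 1800 = 3600 mm.
Total = 42315 + 6000 + 3600 = 51915 mm.

51915 mm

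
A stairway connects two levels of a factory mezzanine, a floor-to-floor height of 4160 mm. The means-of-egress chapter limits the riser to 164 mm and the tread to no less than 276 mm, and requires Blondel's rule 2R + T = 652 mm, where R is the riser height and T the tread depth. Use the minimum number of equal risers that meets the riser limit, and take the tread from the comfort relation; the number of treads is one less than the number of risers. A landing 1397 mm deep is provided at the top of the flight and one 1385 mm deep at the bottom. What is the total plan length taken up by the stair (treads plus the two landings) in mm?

11082 mm

At most 164 each: 4160/164 = 25.37, giving 26 risers.
R = 4160 ÷ 26 = 160 mm.
From 2R + T = 652: T = 652 − 320 = 332 mm.
Treads = 26 − 1 = 25; going = 25 × 332 = 8300 mm.
Enclosure = 8300 + 1397 + 1385 = 11082 mm.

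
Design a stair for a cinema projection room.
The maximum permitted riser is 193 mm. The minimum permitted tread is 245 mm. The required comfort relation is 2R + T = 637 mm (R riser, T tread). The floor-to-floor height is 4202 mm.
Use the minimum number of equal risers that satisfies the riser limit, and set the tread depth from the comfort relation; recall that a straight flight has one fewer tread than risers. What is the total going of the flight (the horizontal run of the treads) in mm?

5355 mm

⌈4202/193⌉ = 22 risers.
Each riser is 4202/22 = 191 mm (≤ 193 mm).
From 2R + T = 637: T = 637 − 382 = 255 mm.
Treads = 22 − 1 = 21; going = 21 × 255 = 5355 mm.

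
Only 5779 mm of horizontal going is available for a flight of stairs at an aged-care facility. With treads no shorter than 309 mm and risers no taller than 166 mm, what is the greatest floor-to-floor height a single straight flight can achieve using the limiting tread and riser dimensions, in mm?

3154 mm

5779 / 309 = 18.70, so 18 treads fit.
Risers = treads + 1 = 19.
Maximum height = 19 × 166 = 3154 mm.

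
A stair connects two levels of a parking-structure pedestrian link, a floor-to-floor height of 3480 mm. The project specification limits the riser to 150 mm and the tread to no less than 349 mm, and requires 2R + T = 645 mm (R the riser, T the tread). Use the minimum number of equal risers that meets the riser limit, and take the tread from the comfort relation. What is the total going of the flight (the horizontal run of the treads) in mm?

8165 mm

3480 / 150 = 23.20, so 24 risers are needed.
Riser R = 3480 / 24 = 145 mm, within the 150 mm limit.
Tread T = 645 − 2 × 145 = 355 mm (≥ 349 mm).
Going = (24 − 1) × 355 = 8165 mm.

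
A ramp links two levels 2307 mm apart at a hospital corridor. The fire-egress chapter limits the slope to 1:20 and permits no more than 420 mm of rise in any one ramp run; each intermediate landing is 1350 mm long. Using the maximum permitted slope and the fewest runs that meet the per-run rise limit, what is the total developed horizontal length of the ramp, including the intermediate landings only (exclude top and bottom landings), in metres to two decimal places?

⌈2307/420⌉ = 6 ramp runs. That means 5 intermediate landings.
Ramp run (horizontal) at 1:20: 2307 × 20 = 46140 mm.
Intermediate landings: 5 × 1350 = 6750 mm.
Total developed length = 46140 + 6750 = 52890 mm.
= 52.89 m.

52.89 m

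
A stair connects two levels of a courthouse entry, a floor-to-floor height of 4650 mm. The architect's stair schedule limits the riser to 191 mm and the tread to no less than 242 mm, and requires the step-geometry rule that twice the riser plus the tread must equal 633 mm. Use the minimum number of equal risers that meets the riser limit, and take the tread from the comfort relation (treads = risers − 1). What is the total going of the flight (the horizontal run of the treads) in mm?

4650 / 191 = 24.346 → round up to 25 risers.
Each riser is 4650/25 = 186 mm (≤ 191 mm).
From 2R + T = 633: T = 633 − 372 = 261 mm.
Treads = 25 − 1 = 24; going = 24 × 261 = 6264 mm.

6264 mm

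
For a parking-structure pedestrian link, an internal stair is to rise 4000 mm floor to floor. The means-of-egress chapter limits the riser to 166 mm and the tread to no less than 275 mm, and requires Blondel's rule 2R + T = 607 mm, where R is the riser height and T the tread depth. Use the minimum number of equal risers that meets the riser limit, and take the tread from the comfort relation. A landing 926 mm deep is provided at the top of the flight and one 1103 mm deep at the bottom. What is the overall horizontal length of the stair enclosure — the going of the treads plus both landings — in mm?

8917 mm

⌈4000/166⌉ = 25 risers.
R = 4000 ÷ 25 = 160 mm.
T = 607 − 2·160 = 287 mm, which satisfies the 275 mm minimum.
Going = (25 − 1) × 287 = 6888 mm.
Enclosure = 6888 + 926 + 1103 = 8917 mm.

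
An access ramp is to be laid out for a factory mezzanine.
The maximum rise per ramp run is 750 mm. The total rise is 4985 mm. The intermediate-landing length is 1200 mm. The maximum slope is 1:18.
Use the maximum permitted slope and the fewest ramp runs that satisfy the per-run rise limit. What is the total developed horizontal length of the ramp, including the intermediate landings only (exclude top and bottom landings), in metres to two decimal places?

4985 / 750 = 6.65, so 7 ramp runs are needed. That means 6 intermediate landings.
Horizontal run for 4985 mm of rise at 1:18 is 4985 × 18 = 89730 mm.
Intermediate landings: 6 × 1200 = 7200 mm.
Total developed length = 89730 + 7200 = 96930 mm.
= 96.93 m.

96.93 m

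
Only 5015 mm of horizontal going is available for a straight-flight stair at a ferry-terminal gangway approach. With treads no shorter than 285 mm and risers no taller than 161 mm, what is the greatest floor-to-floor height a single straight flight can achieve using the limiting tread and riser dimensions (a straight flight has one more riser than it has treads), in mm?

5015 / 285 = 17.60, so 17 treads fit.
Risers = treads + 1 = 18.
Maximum height = 18 × 161 = 2898 mm.

2898 mm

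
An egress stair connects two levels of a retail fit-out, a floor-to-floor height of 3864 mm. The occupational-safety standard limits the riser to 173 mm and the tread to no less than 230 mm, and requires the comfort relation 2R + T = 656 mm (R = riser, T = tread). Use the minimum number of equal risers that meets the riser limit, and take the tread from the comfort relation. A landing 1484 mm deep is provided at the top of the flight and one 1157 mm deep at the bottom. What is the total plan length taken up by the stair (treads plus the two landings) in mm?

9681 mm

⌈3864/173⌉ = 23 risers.
Riser R = 3864 / 23 = 168 mm, within the 173 mm limit.
From 2R + T = 656: T = 656 − 336 = 320 mm.
23 risers give 22 treads; going = 22 × 320 = 7040 mm.
Enclosure = 7040 + 1484 + 1157 = 9681 mm.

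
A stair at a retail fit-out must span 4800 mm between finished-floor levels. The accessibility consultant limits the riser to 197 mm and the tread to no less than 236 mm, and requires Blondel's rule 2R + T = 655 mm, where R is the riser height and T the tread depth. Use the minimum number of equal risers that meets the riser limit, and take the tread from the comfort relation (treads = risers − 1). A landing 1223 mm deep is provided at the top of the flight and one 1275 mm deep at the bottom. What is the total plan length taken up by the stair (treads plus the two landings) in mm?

4800 / 197 = 24.365 → round up to 25 risers.
Riser R = 4800 / 25 = 192 mm, within the 197 mm limit.
T = 655 − 2·192 = 271 mm, which satisfies the 236 mm minimum.
25 risers give 24 treads; going = 24 × 271 = 6504 mm.
Enclosure = 6504 + 1223 + 1275 = 9002 mm.

9002 mm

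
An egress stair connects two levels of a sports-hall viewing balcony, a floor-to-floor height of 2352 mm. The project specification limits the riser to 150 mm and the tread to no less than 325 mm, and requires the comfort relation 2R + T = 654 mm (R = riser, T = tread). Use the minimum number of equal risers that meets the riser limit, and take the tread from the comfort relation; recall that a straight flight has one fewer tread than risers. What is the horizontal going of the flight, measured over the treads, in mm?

5400 mm

2352 / 150 = 15.680 → round up to 16 risers.
Riser R = 2352 / 16 = 147 mm, within the 150 mm limit.
Tread T = 654 − 2 × 147 = 360 mm (≥ 325 mm).
16 risers give 15 treads; going = 15 × 360 = 5400 mm.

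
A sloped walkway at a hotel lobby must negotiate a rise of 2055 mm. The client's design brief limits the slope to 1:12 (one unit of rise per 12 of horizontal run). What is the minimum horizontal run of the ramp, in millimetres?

Run = rise × 12 = 2055 × 12 = 24660 mm.

24660 mm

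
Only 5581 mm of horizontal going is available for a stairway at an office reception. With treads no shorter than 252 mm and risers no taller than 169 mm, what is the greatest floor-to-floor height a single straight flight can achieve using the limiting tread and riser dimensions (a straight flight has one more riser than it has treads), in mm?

3887 mm

5581 / 252 = 22.15, so 22 treads fit.
Risers = treads + 1 = 23.
Maximum height = 23 × 169 = 3887 mm.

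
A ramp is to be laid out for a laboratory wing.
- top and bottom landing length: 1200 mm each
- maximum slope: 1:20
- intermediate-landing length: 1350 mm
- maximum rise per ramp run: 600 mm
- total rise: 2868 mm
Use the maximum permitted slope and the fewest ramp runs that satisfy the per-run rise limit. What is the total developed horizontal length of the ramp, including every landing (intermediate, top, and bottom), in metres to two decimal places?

65.16 m

2868 / 600 = 4.78, so 5 ramp runs are needed. That means 4 intermediate landings.
Ramp run (horizontal) at 1:20: 2868 × 20 = 57360 mm.
4 intermediate landings contribute 4 × 1350 = 5400 mm.
Top and bottom landings: 2 × 1200 = 2400 mm.
Total = 57360 + 5400 + 2400 = 65160 mm.
= 65.16 m.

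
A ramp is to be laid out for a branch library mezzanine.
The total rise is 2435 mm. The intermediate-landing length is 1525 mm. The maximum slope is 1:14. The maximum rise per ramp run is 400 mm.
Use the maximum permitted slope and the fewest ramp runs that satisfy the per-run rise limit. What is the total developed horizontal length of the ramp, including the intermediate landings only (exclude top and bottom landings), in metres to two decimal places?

⌈2435/400⌉ = 7 ramp runs. That means 6 intermediate landings.
Ramp run (horizontal) at 1:14: 2435 × 14 = 34090 mm.
6 intermediate landings contribute 6 × 1525 = 9150 mm.
Developed length = 34090 + 9150 = 43240 mm.
= 43.24 m.

43.24 m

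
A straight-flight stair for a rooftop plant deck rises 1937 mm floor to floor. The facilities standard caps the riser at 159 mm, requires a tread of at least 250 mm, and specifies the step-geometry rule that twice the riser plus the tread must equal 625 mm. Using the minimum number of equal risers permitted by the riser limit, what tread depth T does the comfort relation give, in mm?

327 mm

At most 159 each: 1937/159 = 12.18, giving 13 risers.
Riser R = 1937 / 13 = 149 mm, within the 159 mm limit.
Tread T = 625 − 2 × 149 = 327 mm (≥ 250 mm).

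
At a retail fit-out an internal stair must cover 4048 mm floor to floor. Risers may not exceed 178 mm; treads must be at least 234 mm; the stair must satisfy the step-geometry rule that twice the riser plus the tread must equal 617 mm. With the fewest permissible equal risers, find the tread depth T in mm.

⌈4048/178⌉ = 23 risers.
Each riser is 4048/23 = 176 mm (≤ 178 mm).
From 2R + T = 617: T = 617 − 352 = 265 mm.

265 mm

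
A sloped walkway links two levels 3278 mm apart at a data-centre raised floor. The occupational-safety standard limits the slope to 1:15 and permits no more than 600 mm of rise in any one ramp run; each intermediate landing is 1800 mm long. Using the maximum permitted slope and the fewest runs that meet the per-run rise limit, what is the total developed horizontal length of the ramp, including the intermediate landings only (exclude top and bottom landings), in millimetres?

3278 / 600 = 5.463 → round up to 6 ramp runs. That means 5 intermediate landings.
Horizontal run for 3278 mm of rise at 1:15 is 3278 × 15 = 49170 mm.
Intermediate landings: 5 × 1800 = 9000 mm.
Developed length = 49170 + 9000 = 58170 mm.

58170 mm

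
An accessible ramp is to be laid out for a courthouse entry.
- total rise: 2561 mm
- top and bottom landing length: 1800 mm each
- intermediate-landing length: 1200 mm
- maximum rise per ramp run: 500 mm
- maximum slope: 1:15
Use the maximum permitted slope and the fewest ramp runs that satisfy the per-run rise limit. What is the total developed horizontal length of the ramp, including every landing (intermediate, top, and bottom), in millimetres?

2561 / 500 = 5.12, so 6 ramp runs are needed. That means 5 intermediate landings.
Horizontal run for 2561 mm of rise at 1:15 is 2561 × 15 = 38415 mm.
5 intermediate landings contribute 5 × 1200 = 6000 mm.
Top and bottom landings: 2 × 1800 = 3600 mm.
Total = 38415 + 6000 + 3600 = 48015 mm.

48015 mm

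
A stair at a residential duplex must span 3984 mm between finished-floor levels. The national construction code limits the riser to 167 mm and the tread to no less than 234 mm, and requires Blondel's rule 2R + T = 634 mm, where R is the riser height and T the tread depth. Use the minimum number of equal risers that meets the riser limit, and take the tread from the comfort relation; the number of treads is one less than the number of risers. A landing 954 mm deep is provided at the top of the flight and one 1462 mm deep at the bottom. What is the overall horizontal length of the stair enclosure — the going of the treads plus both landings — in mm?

9362 mm

⌈3984/167⌉ = 24 risers.
Each riser is 3984/24 = 166 mm (≤ 167 mm).
Tread T = 634 − 2 × 166 = 302 mm (≥ 234 mm).
Treads = 24 − 1 = 23; going = 23 × 302 = 6946 mm.
Add landings: 6946 + 954 + 1462 = 9362 mm.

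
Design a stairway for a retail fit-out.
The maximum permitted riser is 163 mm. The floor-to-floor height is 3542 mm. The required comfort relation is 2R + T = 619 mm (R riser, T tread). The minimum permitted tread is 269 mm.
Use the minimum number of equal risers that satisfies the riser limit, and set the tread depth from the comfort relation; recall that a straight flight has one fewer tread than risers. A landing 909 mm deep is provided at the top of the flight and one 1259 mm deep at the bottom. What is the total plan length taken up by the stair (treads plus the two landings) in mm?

3542 / 163 = 21.73, so 22 risers are needed.
Riser R = 3542 / 22 = 161 mm, within the 163 mm limit.
T = 619 − 2·161 = 297 mm, which satisfies the 269 mm minimum.
Treads = 22 − 1 = 21; going = 21 × 297 = 6237 mm.
Add landings: 6237 + 909 + 1259 = 8405 mm.

8405 mm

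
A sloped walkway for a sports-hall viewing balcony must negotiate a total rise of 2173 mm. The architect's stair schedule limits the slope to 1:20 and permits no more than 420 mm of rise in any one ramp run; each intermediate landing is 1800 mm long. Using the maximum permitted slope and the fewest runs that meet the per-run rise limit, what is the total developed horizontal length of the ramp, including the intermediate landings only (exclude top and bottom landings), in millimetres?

⌈2173/420⌉ = 6 ramp runs. That means 5 intermediate landings.
Horizontal run for 2173 mm of rise at 1:20 is 2173 × 20 = 43460 mm.
5 intermediate landings contribute 5 × 1800 = 9000 mm.
Total developed length = 43460 + 9000 = 52460 mm.

52460 mm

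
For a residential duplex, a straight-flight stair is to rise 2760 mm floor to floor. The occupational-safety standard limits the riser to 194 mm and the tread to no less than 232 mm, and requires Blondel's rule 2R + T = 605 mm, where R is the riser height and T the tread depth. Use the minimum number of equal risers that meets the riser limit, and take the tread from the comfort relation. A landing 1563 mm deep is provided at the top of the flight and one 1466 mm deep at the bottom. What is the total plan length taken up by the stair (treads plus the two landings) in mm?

2760 / 194 = 14.23, so 15 risers are needed.
R = 2760 ÷ 15 = 184 mm.
From 2R + T = 605: T = 605 − 368 = 237 mm.
Going = (15 − 1) × 237 = 3318 mm.
Enclosure = 3318 + 1563 + 1466 = 6347 mm.

6347 mm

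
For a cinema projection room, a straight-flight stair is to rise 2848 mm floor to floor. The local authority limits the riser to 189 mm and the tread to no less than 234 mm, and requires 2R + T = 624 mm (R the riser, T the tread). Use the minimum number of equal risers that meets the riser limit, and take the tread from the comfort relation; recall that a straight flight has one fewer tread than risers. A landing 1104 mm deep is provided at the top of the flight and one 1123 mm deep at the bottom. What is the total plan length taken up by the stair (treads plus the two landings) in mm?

6247 mm

2848 / 189 = 15.069 → round up to 16 risers.
R = 2848 ÷ 16 = 178 mm.
Tread T = 624 − 2 × 178 = 268 mm (≥ 234 mm).
16 risers give 15 treads; going = 15 × 268 = 4020 mm.
Enclosure = 4020 + 1104 + 1123 = 6247 mm.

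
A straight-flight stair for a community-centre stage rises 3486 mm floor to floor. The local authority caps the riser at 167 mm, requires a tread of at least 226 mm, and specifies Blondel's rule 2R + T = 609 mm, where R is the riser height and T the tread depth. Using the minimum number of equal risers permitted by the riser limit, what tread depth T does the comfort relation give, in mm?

277 mm

At most 167 each: 3486/167 = 20.87, giving 21 risers.
R = 3486 ÷ 21 = 166 mm.
T = 609 − 2·166 = 277 mm, which satisfies the 226 mm minimum.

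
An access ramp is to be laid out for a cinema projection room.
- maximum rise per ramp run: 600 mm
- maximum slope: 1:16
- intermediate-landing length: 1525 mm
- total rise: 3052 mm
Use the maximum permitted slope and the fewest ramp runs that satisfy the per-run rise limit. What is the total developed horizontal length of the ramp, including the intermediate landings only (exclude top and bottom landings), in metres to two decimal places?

56.46 m

At most 600 each: 3052/600 = 5.09, giving 6 ramp runs. That means 5 intermediate landings.
Ramp run (horizontal) at 1:16: 3052 × 16 = 48832 mm.
Intermediate landings: 5 × 1525 = 7625 mm.
Developed length = 48832 + 7625 = 56457 mm.
= 56.46 m.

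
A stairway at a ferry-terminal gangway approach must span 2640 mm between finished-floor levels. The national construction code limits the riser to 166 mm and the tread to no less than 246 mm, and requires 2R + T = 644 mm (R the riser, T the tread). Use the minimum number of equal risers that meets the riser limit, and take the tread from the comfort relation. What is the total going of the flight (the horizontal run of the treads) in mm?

4710 mm

2640 / 166 = 15.90, so 16 risers are needed.
Each riser is 2640/16 = 165 mm (≤ 166 mm).
T = 644 − 2·165 = 314 mm, which satisfies the 246 mm minimum.
Going = (16 − 1) × 314 = 4710 mm.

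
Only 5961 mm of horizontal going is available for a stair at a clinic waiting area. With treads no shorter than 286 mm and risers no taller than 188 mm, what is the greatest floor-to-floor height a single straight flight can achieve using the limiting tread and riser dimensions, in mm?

5961 / 286 = 20.84, so 20 treads fit.
Risers = treads + 1 = 21.
Maximum height = 21 × 188 = 3948 mm.

3948 mm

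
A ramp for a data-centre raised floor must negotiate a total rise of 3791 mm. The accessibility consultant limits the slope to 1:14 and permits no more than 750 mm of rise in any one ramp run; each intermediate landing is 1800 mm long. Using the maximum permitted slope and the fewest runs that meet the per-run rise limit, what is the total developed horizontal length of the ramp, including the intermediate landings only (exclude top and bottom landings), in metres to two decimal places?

62.07 m

At most 750 each: 3791/750 = 5.05, giving 6 ramp runs. That means 5 intermediate landings.
Horizontal run for 3791 mm of rise at 1:14 is 3791 × 14 = 53074 mm.
5 intermediate landings contribute 5 × 1800 = 9000 mm.
Total developed length = 53074 + 9000 = 62074 mm.
= 62.07 m.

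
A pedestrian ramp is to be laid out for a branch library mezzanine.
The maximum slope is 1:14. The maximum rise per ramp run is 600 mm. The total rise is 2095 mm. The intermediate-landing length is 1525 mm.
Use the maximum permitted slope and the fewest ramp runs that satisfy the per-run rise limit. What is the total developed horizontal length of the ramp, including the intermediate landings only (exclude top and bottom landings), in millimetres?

33905 mm

2095 / 600 = 3.492 → round up to 4 ramp runs. That means 3 intermediate landings.
Ramp run (horizontal) at 1:14: 2095 × 14 = 29330 mm.
Intermediate landings: 3 × 1525 = 4575 mm.
Developed length = 29330 + 4575 = 33905 mm.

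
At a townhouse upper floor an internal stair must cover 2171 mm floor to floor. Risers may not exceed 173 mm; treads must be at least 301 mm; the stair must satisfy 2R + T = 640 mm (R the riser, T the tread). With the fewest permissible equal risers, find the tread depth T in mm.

306 mm

At most 173 each: 2171/173 = 12.55, giving 13 risers.
Each riser is 2171/13 = 167 mm (≤ 173 mm).
T = 640 − 2·167 = 306 mm, which satisfies the 301 mm minimum.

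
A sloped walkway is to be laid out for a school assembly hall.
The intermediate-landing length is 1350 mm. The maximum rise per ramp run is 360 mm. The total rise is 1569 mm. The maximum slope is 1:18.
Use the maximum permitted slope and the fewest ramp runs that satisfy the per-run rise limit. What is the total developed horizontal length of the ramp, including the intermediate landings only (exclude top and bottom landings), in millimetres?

33642 mm

1569 / 360 = 4.358 → round up to 5 ramp runs. That means 4 intermediate landings.
Horizontal run for 1569 mm of rise at 1:18 is 1569 × 18 = 28242 mm.
4 intermediate landings contribute 4 × 1350 = 5400 mm.
Developed length = 28242 + 5400 = 33642 mm.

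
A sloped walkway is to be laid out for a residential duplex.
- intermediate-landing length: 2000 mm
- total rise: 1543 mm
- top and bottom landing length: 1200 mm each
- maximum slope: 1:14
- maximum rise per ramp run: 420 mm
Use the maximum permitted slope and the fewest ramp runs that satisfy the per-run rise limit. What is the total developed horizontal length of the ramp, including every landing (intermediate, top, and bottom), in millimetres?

At most 420 each: 1543/420 = 3.67, giving 4 ramp runs. That means 3 intermediate landings.
Ramp run (horizontal) at 1:14: 1543 × 14 = 21602 mm.
3 intermediate landings contribute 3 × 2000 = 6000 mm.
Top and bottom landings: 2 × 1200 = 2400 mm.
Total = 21602 + 6000 + 2400 = 30002 mm.

30002 mm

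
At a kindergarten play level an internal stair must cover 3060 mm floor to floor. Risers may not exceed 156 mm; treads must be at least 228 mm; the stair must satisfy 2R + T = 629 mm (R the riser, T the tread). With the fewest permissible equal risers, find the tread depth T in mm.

⌈3060/156⌉ = 20 risers.
Riser R = 3060 / 20 = 153 mm, within the 156 mm limit.
From 2R + T = 629: T = 629 − 306 = 323 mm.

323 mm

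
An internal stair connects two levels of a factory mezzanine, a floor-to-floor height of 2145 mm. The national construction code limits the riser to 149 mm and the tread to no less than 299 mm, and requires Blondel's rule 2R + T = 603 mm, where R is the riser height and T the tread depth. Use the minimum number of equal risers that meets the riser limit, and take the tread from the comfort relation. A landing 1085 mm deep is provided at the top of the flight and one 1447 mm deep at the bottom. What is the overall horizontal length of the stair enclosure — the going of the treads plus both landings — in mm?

6970 mm

2145 / 149 = 14.396 → round up to 15 risers.
R = 2145 ÷ 15 = 143 mm.
T = 603 − 2·143 = 317 mm, which satisfies the 299 mm minimum.
Going = (15 − 1) × 317 = 4438 mm.
Add landings: 4438 + 1085 + 1447 = 6970 mm.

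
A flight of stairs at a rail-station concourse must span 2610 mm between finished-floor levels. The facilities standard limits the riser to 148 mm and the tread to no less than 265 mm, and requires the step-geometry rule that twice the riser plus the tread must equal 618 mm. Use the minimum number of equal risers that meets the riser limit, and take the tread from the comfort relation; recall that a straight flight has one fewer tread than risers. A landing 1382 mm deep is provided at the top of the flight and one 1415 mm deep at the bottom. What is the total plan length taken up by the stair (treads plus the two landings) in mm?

2610 / 148 = 17.635 → round up to 18 risers.
R = 2610 ÷ 18 = 145 mm.
T = 618 − 2·145 = 328 mm, which satisfies the 265 mm minimum.
18 risers give 17 treads; going = 17 × 328 = 5576 mm.
Add landings: 5576 + 1382 + 1415 = 8373 mm.

8373 mm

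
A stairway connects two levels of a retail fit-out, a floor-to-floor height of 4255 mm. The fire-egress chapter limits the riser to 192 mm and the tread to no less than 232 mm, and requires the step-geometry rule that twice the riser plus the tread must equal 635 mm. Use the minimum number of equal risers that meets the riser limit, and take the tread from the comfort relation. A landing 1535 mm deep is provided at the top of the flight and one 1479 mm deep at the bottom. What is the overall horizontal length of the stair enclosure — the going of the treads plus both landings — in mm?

⌈4255/192⌉ = 23 risers.
R = 4255 ÷ 23 = 185 mm.
From 2R + T = 635: T = 635 − 370 = 265 mm.
Going = (23 − 1) × 265 = 5830 mm.
Enclosure = 5830 + 1535 + 1479 = 8844 mm.

8844 mm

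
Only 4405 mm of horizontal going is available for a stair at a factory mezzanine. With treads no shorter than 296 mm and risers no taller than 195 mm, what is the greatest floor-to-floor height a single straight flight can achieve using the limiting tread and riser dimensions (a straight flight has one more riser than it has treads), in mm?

Treads that fit: ⌊4405 / 296⌋ = 14.
Risers = treads + 1 = 15.
Maximum height = 15 × 195 = 2925 mm.

2925 mm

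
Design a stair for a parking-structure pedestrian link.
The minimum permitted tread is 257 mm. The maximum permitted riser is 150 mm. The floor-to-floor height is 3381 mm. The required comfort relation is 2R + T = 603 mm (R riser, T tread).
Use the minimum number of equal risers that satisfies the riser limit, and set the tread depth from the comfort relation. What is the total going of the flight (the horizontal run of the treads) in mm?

3381 / 150 = 22.540 → round up to 23 risers.
R = 3381 ÷ 23 = 147 mm.
From 2R + T = 603: T = 603 − 294 = 309 mm.
Going = (23 − 1) × 309 = 6798 mm.

6798 mm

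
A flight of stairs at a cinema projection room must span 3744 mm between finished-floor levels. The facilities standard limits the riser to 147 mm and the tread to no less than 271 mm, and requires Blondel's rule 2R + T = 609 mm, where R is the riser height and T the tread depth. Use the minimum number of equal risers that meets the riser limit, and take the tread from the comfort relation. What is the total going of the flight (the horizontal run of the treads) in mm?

⌈3744/147⌉ = 26 risers.
Each riser is 3744/26 = 144 mm (≤ 147 mm).
Tread T = 609 − 2 × 144 = 321 mm (≥ 271 mm).
26 risers give 25 treads; going = 25 × 321 = 8025 mm.

8025 mm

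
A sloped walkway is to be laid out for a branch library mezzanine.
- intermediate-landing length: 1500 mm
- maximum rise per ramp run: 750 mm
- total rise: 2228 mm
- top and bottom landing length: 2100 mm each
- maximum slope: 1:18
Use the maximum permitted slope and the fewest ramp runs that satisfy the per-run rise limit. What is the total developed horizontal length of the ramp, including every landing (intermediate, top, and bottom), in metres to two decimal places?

At most 750 each: 2228/750 = 2.97, giving 3 ramp runs. That means 2 intermediate landings.
Horizontal run for 2228 mm of rise at 1:18 is 2228 × 18 = 40104 mm.
Intermediate landings: 2 × 1500 = 3000 mm.
Top and bottom landings: 2 × 2100 = 4200 mm.
Total = 40104 + 3000 + 4200 = 47304 mm.
= 47.30 m.

47.30 m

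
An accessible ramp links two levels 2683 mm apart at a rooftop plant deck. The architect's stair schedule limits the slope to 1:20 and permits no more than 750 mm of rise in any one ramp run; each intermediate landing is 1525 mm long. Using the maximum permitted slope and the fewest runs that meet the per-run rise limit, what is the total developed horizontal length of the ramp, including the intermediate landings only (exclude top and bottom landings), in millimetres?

58235 mm

2683 / 750 = 3.58, so 4 ramp runs are needed. That means 3 intermediate landings.
Horizontal run for 2683 mm of rise at 1:20 is 2683 × 20 = 53660 mm.
3 intermediate landings contribute 3 × 1525 = 4575 mm.
Total developed length = 53660 + 4575 = 58235 mm.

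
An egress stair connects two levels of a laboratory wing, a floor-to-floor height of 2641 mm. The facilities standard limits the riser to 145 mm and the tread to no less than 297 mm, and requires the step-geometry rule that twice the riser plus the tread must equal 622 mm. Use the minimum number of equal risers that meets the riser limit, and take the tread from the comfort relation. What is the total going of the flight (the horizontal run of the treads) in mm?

2641 / 145 = 18.21, so 19 risers are needed.
Each riser is 2641/19 = 139 mm (≤ 145 mm).
T = 622 − 2·139 = 344 mm, which satisfies the 297 mm minimum.
Treads = 19 − 1 = 18; going = 18 × 344 = 6192 mm.

6192 mm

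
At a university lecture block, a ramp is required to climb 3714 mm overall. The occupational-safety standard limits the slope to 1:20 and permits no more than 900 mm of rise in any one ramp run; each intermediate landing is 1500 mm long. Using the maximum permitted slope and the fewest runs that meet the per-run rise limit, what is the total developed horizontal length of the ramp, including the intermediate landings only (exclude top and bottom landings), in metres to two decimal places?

⌈3714/900⌉ = 5 ramp runs. That means 4 intermediate landings.
Ramp run (horizontal) at 1:20: 3714 × 20 = 74280 mm.
4 intermediate landings contribute 4 × 1500 = 6000 mm.
Total developed length = 74280 + 6000 = 80280 mm.
= 80.28 m.

80.28 m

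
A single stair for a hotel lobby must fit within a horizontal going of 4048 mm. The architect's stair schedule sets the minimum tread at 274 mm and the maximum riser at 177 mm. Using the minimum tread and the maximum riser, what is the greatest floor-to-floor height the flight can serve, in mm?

2655 mm

Treads that fit: ⌊4048 / 274⌋ = 14.
Risers = treads + 1 = 15.
Maximum height = 15 × 177 = 2655 mm.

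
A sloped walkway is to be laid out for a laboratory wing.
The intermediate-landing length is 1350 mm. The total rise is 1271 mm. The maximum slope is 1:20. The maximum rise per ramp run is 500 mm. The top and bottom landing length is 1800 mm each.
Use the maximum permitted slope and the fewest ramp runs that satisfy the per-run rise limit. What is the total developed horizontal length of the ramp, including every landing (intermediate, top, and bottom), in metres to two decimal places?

1271 / 500 = 2.54, so 3 ramp runs are needed. That means 2 intermediate landings.
Ramp run (horizontal) at 1:20: 1271 × 20 = 25420 mm.
2 intermediate landings contribute 2 × 1350 = 2700 mm.
Top and bottom landings: 2 × 1800 = 3600 mm.
Total = 25420 + 2700 + 3600 = 31720 mm.
= 31.72 m.

31.72 m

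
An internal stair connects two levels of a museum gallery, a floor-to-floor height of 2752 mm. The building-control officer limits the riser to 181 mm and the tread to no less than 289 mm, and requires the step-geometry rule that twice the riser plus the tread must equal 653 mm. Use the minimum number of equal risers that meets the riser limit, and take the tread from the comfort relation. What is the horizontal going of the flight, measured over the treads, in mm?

At most 181 each: 2752/181 = 15.20, giving 16 risers.
Riser R = 2752 / 16 = 172 mm, within the 181 mm limit.
Tread T = 653 − 2 × 172 = 309 mm (≥ 289 mm).
Treads = 16 − 1 = 15; going = 15 × 309 = 4635 mm.

4635 mm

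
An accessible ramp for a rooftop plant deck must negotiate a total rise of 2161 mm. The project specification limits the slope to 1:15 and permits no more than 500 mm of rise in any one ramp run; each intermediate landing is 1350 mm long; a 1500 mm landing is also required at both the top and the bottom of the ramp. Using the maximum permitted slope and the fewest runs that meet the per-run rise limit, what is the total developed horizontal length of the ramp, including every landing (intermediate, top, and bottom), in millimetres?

⌈2161/500⌉ = 5 ramp runs. That means 4 intermediate landings.
Horizontal run for 2161 mm of rise at 1:15 is 2161 × 15 = 32415 mm.
Intermediate landings: 4 × 1350 = 5400 mm.
Top and bottom landings: 2 × 1500 = 3000 mm.
Total = 32415 + 5400 + 3000 = 40815 mm.

40815 mm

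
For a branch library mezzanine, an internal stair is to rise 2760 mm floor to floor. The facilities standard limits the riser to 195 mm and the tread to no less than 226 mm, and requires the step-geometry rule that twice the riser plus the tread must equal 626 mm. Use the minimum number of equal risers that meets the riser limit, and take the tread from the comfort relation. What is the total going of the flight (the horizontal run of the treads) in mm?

3612 mm

At most 195 each: 2760/195 = 14.15, giving 15 risers.
Each riser is 2760/15 = 184 mm (≤ 195 mm).
From 2R + T = 626: T = 626 − 368 = 258 mm.
15 risers give 14 treads; going = 14 × 258 = 3612 mm.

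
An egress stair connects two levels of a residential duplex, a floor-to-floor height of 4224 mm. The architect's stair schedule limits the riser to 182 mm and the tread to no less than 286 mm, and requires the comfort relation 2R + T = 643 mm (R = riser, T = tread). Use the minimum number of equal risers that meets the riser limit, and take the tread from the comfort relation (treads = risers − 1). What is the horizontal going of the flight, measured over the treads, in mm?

4224 / 182 = 23.209 → round up to 24 risers.
Each riser is 4224/24 = 176 mm (≤ 182 mm).
From 2R + T = 643: T = 643 − 352 = 291 mm.
Treads = 24 − 1 = 23; going = 23 × 291 = 6693 mm.

6693 mm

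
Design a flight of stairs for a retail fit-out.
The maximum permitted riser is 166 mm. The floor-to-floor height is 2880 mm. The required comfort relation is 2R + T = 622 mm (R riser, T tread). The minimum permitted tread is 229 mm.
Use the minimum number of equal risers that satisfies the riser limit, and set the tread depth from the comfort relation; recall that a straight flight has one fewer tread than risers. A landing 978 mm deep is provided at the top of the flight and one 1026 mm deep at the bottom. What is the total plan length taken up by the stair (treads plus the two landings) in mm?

7138 mm

2880 / 166 = 17.349 → round up to 18 risers.
R = 2880 ÷ 18 = 160 mm.
Tread T = 622 − 2 × 160 = 302 mm (≥ 229 mm).
Going = (18 − 1) × 302 = 5134 mm.
Enclosure = 5134 + 978 + 1026 = 7138 mm.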